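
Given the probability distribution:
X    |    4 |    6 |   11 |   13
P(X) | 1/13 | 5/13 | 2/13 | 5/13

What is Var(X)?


E[X] = 121/13
E[X²] = 1283/13
Var(X) = E[X²] - (E[X])² = 1283/13 - 14641/169 = 2038/169

Var(X) = 2038/169 ≈ 12.0592


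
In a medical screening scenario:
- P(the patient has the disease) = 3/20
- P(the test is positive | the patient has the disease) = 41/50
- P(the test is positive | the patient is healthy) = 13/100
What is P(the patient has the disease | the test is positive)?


Using Bayes' theorem:
P(A|B) = P(B|A)·P(A) / P(B)

P(the test is positive) = 41/50 × 3/20 + 13/100 × 17/20
= 123/1000 + 221/2000 = 467/2000

P(the patient has the disease|the test is positive) = (123/1000) / (467/2000) = 246/467

P(the patient has the disease|the test is positive) = 246/467 ≈ 52.68%


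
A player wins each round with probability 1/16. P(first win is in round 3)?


Geometric: P(X=3) = (1-p)^(k-1)×p = (15/16)^2×1/16 = 225/4096

P(X=3) = 225/4096 ≈ 5.49%


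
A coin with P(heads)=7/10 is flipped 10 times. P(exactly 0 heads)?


Binomial: P(X=0) = C(10,0)×p^0×(1-p)^10
= 1 × 1 × 59049/10000000000 = 59049/10000000000

P(X=0) = 59049/10000000000 ≈ 0.00%


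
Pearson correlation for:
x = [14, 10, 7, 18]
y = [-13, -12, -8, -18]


n=4, Σx=49, Σy=-51, Σxy=-682, Σx²=669, Σy²=701
r = (4×(-682) - 49×(-51))/√((4×669 - 49²)(4×701 - (-51)²))
= -229/√(275×203) = -229/√55825 ≈ -229/236.2731 ≈ -0.9692

r ≈ -0.9692


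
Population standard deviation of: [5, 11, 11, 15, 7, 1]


Mean = 50/6 = 25/3
  (5-25/3)²=100/9
  (11-25/3)²=64/9
  (11-25/3)²=64/9
  (15-25/3)²=400/9
  (7-25/3)²=16/9
  (1-25/3)²=484/9
Σ(x-μ)² = 376/3
σ² = (376/3)/6 = 188/9

σ = √(188/9) ≈ 4.5704


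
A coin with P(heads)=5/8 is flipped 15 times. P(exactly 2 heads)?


Binomial: P(X=2) = C(15,2)×p^2×(1-p)^13
= 105 × 25/64 × 1594323/549755813888 = 4185097875/35184372088832

P(X=2) = 4185097875/35184372088832 ≈ 0.01%


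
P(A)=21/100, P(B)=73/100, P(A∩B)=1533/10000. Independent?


P(A)×P(B) = 1533/10000
P(A∩B) = 1533/10000
Equal ✓ → Independent

Yes, independent


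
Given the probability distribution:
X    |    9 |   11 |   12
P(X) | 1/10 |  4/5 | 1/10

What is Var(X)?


E[X] = 109/10
E[X²] = 1193/10
Var(X) = E[X²] - (E[X])² = 1193/10 - 11881/100 = 49/100

Var(X) = 49/100 ≈ 0.4900


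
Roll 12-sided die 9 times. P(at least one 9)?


P(no 9)^9 = (11/12)^9 = 2357947691/5159780352
P(≥1) = 1 - 2357947691/5159780352 = 2801832661/5159780352

P = 2801832661/5159780352 ≈ 54.30%


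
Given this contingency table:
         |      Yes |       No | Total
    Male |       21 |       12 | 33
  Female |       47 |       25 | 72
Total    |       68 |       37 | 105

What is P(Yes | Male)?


P(Yes | Male) = 21/(21+12) = 21/33 = 7/11

P(Yes|Male) = 7/11 ≈ 63.64%


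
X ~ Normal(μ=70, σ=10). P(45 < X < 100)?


z₁=(45-70)/10=-2.5, z₂=(100-70)/10=3.0
P = Φ(3.0) - Φ(-2.5) = 0.998650 - 0.006210 = 0.992440 ≈ 0.9924

P(45 < X < 100) ≈ 0.9924


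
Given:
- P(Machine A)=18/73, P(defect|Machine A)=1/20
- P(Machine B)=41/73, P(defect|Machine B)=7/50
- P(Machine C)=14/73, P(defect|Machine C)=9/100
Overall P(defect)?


P(B) = Σ P(B|Aᵢ)×P(Aᵢ)
  1/20×18/73 = 9/730
  7/50×41/73 = 287/3650
  9/100×14/73 = 63/3650
Sum = 79/730

P(defect) = 79/730 ≈ 10.82%


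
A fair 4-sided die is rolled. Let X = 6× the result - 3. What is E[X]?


E[die] = (1+4)/2 = 5/2
E[X] = 6×5/2 - 3 = 12

E[X] = 12


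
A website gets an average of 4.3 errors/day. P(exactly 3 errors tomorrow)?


Poisson(λ=4.3): P(X=3) = e^(-λ)×λ^k/k!
= e^(-4.3) × 4.3^3 / 3!
≈ 0.01356855901 × 79.507 / 6 ≈ 0.179799

P(X=3) ≈ 0.179799 ≈ 17.98%


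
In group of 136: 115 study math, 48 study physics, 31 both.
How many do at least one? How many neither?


|A∪B| = 115+48-31 = 132
Neither = 136-132 = 4

At least one: 132; Neither: 4


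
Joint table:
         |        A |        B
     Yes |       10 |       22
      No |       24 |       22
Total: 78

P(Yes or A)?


P(Yes∨A) = P(Yes) + P(A) - P(Yes∧A)
= (32 + 34 - 10)/78 = 56/78 = 28/39

P = 28/39 ≈ 71.79%


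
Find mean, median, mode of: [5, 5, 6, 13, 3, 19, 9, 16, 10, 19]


Sorted: [3, 5, 5, 6, 9, 10, 13, 16, 19, 19]
Mean = 105/10 = 21/2
Median = 19/2
Freq: {5: 2, 6: 1, 13: 1, 3: 1, 19: 2, 9: 1, 16: 1, 10: 1}
Mode: [5, 19]

Mean=21/2, Median=19/2, Mode=[5, 19]


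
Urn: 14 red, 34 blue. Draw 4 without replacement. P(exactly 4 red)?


Hypergeometric: C(14,4)×C(34,0)/C(48,4)
= 1001×1/194580 = 1001/194580

P(X=4) = 1001/194580 ≈ 0.51%


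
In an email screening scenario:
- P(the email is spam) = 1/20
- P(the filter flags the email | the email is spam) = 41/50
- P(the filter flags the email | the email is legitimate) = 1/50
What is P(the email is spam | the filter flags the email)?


Using Bayes' theorem:
P(A|B) = P(B|A)·P(A) / P(B)

P(the filter flags the email) = 41/50 × 1/20 + 1/50 × 19/20
= 41/1000 + 19/1000 = 3/50

P(the email is spam|the filter flags the email) = (41/1000) / (3/50) = 41/60

P(the email is spam|the filter flags the email) = 41/60 ≈ 68.33%


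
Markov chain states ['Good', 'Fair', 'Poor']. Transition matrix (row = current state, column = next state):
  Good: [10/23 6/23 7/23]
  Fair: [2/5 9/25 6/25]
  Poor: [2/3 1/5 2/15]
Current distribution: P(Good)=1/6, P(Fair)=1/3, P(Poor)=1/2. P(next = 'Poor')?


P(next=Poor) = Σᵢ P(now=i)×P(i→Poor)
= 1/6×7/23 + 1/3×6/25 + 1/2×2/15
= 7/138 + 2/25 + 1/15 = 227/1150

P = 227/1150 ≈ 0.1974


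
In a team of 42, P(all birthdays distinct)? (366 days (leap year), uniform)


P(all different) = Π(366-i)/366 for i=0..41
= (366/366)×(365/366)×...×(325/366)
= 0.086572

P ≈ 0.0866 ≈ 8.66%


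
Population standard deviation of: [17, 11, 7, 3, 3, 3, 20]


Mean = 64/7
  (17-64/7)²=3025/49
  (11-64/7)²=169/49
  (7-64/7)²=225/49
  (3-64/7)²=1849/49
  (3-64/7)²=1849/49
  (3-64/7)²=1849/49
  (20-64/7)²=5776/49
Σ(x-μ)² = 2106/7
σ² = (2106/7)/7 = 2106/49

σ = √(2106/49) ≈ 6.5559


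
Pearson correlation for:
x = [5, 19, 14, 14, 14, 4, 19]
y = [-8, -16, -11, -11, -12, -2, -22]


n=7, Σx=89, Σy=-82, Σxy=-1246, Σx²=1351, Σy²=1194
r = (7×(-1246) - 89×(-82))/√((7×1351 - 89²)(7×1194 - (-82)²))
= -1424/√(1536×1634) = -1424/√2509824 ≈ -1424/1584.2424 ≈ -0.8989

r ≈ -0.8989


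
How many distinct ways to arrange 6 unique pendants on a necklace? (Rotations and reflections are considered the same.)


Free circular arrangements: rotations and reflections both identified.
(n-1)!/2 = 5!/2 = 120/2 = 60

60


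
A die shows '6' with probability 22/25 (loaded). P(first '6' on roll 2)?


Geometric: P(X=2) = (1-p)^(k-1)×p = (3/25)^1×22/25 = 66/625

P(X=2) = 66/625 ≈ 10.56%


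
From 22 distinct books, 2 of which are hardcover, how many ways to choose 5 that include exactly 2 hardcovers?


Choose 2 of the 2 hardcovers and 3 of the other 20 books:
C(2,2)×C(20,3) = 1×1140 = 1140

1140


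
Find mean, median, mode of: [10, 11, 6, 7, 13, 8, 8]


Sorted: [6, 7, 8, 8, 10, 11, 13]
Mean = 63/7 = 9
Median = 8
Freq: {10: 1, 11: 1, 6: 1, 7: 1, 13: 1, 8: 2}
Mode: [8]

Mean=9, Median=8, Mode=8


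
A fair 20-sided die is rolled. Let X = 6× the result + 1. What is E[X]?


E[die] = (1+20)/2 = 21/2
E[X] = 6×21/2 + 1 = 64

E[X] = 64


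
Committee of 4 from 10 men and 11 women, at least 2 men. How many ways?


Count by #men:
  2M,2W: C(10,2)×C(11,2)=2475
  3M,1W: C(10,3)×C(11,1)=1320
  4M,0W: C(10,4)×C(11,0)=210
Total = 4005

4005


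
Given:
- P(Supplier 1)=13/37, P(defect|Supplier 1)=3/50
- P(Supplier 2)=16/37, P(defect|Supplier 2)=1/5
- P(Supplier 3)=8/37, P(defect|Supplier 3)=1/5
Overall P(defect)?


P(B) = Σ P(B|Aᵢ)×P(Aᵢ)
  3/50×13/37 = 39/1850
  1/5×16/37 = 16/185
  1/5×8/37 = 8/185
Sum = 279/1850

P(defect) = 279/1850 ≈ 15.08%


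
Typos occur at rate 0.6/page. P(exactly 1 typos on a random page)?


Poisson(λ=0.6): P(X=1) = e^(-λ)×λ^k/k!
= e^(-0.6) × 0.6^1 / 1!
≈ 0.5488116361 × 0.6 / 1 ≈ 0.329287

P(X=1) ≈ 0.329287 ≈ 32.93%


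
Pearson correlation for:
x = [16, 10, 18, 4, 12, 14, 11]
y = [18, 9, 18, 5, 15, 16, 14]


n=7, Σx=85, Σy=95, Σxy=1280, Σx²=1157, Σy²=1431
r = (7×1280 - 85×95)/√((7×1157 - 85²)(7×1431 - 95²))
= 885/√(874×992) = 885/√867008 ≈ 885/931.1326 ≈ 0.9505

r ≈ 0.9505


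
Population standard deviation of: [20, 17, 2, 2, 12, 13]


Mean = 66/6 = 11
  (20-11)²=81
  (17-11)²=36
  (2-11)²=81
  (2-11)²=81
  (12-11)²=1
  (13-11)²=4
Σ(x-μ)² = 284
σ² = 284/6 = 142/3

σ = √(142/3) ≈ 6.8799


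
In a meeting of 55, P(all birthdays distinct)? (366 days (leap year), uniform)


P(all different) = Π(366-i)/366 for i=0..54
= (366/366)×(365/366)×...×(312/366)
= 0.013909

P ≈ 0.0139 ≈ 1.39%


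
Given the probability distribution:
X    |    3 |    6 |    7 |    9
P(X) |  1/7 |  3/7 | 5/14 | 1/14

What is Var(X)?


E[X] = 43/7
E[X²] = 40
Var(X) = E[X²] - (E[X])² = 40 - 1849/49 = 111/49

Var(X) = 111/49 ≈ 2.2653


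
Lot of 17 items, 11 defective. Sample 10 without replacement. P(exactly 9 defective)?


Hypergeometric: C(11,9)×C(6,1)/C(17,10)
= 55×6/19448 = 15/884

P(X=9) = 15/884 ≈ 1.70%


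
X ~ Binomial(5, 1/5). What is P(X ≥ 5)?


P(X ≥ 5) = Σ P(X=i) for i=5..5
P(X=5) = 1/3125
Sum = 1/3125

P(X ≥ 5) = 1/3125 ≈ 0.03%


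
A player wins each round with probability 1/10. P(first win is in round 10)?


Geometric: P(X=10) = (1-p)^(k-1)×p = (9/10)^9×1/10 = 387420489/10000000000

P(X=10) = 387420489/10000000000 ≈ 3.87%


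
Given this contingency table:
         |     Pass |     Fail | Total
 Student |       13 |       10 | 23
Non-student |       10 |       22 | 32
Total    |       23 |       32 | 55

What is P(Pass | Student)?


P(Pass | Student) = 13/(13+10) = 13/23

P(Pass|Student) = 13/23 ≈ 56.52%


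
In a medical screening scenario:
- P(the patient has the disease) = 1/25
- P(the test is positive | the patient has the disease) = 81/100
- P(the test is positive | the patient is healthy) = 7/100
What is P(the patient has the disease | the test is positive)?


Using Bayes' theorem:
P(A|B) = P(B|A)·P(A) / P(B)

P(the test is positive) = 81/100 × 1/25 + 7/100 × 24/25
= 81/2500 + 42/625 = 249/2500

P(the patient has the disease|the test is positive) = (81/2500) / (249/2500) = 27/83

P(the patient has the disease|the test is positive) = 27/83 ≈ 32.53%


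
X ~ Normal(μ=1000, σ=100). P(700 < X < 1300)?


z₁=(700-1000)/100=-3.0, z₂=(1300-1000)/100=3.0
P = Φ(3.0) - Φ(-3.0) = 0.998650 - 0.001350 = 0.997300 ≈ 0.9973

P(700 < X < 1300) ≈ 0.9973


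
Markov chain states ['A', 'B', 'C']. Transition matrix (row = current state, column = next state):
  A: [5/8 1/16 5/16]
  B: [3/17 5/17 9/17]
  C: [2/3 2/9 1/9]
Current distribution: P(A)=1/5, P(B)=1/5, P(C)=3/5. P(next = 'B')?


P(next=B) = Σᵢ P(now=i)×P(i→B)
= 1/5×1/16 + 1/5×5/17 + 3/5×2/9
= 1/80 + 1/17 + 2/15 = 167/816

P = 167/816 ≈ 0.2047


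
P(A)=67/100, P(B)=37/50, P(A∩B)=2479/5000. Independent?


P(A)×P(B) = 2479/5000
P(A∩B) = 2479/5000
Equal ✓ → Independent

Yes, independent


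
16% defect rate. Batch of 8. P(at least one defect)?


P(all good) = (21/25)^8 = 37822859361/152587890625
P(≥1 defect) = 114765031264/152587890625

P = 114765031264/152587890625 ≈ 75.21%


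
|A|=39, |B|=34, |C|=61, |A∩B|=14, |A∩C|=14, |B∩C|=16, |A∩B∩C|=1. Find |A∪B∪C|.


|A∪B∪C| = 39+34+61-14-14-16+1 = 91

|A∪B∪C| = 91


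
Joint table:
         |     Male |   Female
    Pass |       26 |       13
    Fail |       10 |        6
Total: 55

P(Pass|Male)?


P(Pass|Male) = 26/(26+10) = 26/36 = 13/18

P = 13/18 ≈ 72.22%


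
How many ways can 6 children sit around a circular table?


Circular arrangements of 6 distinct objects: fix one position to break rotational symmetry.
(n-1)! = 5! = 120

120


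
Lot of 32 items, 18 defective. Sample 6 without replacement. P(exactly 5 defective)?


Hypergeometric: C(18,5)×C(14,1)/C(32,6)
= 8568×14/906192 = 119/899

P(X=5) = 119/899 ≈ 13.24%


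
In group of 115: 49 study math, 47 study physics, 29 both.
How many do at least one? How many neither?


|A∪B| = 49+47-29 = 67
Neither = 115-67 = 48

At least one: 67; Neither: 48


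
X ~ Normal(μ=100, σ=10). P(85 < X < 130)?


z₁=(85-100)/10=-1.5, z₂=(130-100)/10=3.0
P = Φ(3.0) - Φ(-1.5) = 0.998650 - 0.066807 = 0.931843 ≈ 0.9318

P(85 < X < 130) ≈ 0.9318


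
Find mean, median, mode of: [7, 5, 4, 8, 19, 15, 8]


Sorted: [4, 5, 7, 8, 8, 15, 19]
Mean = 66/7
Median = 8
Freq: {7: 1, 5: 1, 4: 1, 8: 2, 19: 1, 15: 1}
Mode: [8]

Mean=66/7, Median=8, Mode=8


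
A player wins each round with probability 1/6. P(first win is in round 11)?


Geometric: P(X=11) = (1-p)^(k-1)×p = (5/6)^10×1/6 = 9765625/362797056

P(X=11) = 9765625/362797056 ≈ 2.69%


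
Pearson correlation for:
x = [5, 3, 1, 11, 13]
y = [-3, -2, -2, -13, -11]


n=5, Σx=33, Σy=-31, Σxy=-309, Σx²=325, Σy²=307
r = (5×(-309) - 33×(-31))/√((5×325 - 33²)(5×307 - (-31)²))
= -522/√(536×574) = -522/√307664 ≈ -522/554.6747 ≈ -0.9411

r ≈ -0.9411


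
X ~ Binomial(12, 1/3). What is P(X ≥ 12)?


P(X ≥ 12) = Σ P(X=i) for i=12..12
P(X=12) = 1/531441
Sum = 1/531441

P(X ≥ 12) = 1/531441 ≈ 0.00%


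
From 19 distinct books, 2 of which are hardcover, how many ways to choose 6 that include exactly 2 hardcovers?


Choose 2 of the 2 hardcovers and 4 of the other 17 books:
C(2,2)×C(17,4) = 1×2380 = 2380

2380


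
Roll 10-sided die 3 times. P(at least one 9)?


P(no 9)^3 = (9/10)^3 = 729/1000
P(≥1) = 1 - 729/1000 = 271/1000

P = 271/1000 ≈ 27.10%


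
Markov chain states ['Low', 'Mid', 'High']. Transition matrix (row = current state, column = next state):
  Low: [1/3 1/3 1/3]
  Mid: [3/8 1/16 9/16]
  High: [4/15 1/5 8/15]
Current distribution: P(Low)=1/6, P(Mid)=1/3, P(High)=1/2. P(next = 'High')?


P(next=High) = Σᵢ P(now=i)×P(i→High)
= 1/6×1/3 + 1/3×9/16 + 1/2×8/15
= 1/18 + 3/16 + 4/15 = 367/720

P = 367/720 ≈ 0.5097


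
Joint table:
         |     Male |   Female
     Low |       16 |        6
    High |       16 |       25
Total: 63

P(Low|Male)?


P(Low|Male) = 16/(16+16) = 16/32 = 1/2

P = 1/2 ≈ 50.00%


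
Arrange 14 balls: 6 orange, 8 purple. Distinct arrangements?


14!/(6!×8!) = 3003

3003


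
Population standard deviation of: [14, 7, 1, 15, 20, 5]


Mean = 62/6 = 31/3
  (14-31/3)²=121/9
  (7-31/3)²=100/9
  (1-31/3)²=784/9
  (15-31/3)²=196/9
  (20-31/3)²=841/9
  (5-31/3)²=256/9
Σ(x-μ)² = 766/3
σ² = (766/3)/6 = 383/9

σ = √(383/9) ≈ 6.5235


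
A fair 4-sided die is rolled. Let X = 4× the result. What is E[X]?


E[die] = (1+4)/2 = 5/2
E[X] = 4 × 5/2 = 10

E[X] = 10


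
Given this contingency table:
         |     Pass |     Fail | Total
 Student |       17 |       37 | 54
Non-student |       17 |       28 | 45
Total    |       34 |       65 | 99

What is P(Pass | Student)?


P(Pass | Student) = 17/(17+37) = 17/54

P(Pass|Student) = 17/54 ≈ 31.48%


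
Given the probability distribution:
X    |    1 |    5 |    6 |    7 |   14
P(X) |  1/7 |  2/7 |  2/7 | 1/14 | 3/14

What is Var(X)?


E[X] = 95/14
E[X²] = 883/14
Var(X) = E[X²] - (E[X])² = 883/14 - 9025/196 = 3337/196

Var(X) = 3337/196 ≈ 17.0255


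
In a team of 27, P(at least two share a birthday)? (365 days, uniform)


P(all different) = Π(365-i)/365 for i=0..26
= 0.373141
P(match) = 1 - 0.373141 = 0.626859

P ≈ 0.6269 ≈ 62.69%


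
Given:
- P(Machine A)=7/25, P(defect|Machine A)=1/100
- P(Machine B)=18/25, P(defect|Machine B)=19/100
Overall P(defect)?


P(B) = Σ P(B|Aᵢ)×P(Aᵢ)
  1/100×7/25 = 7/2500
  19/100×18/25 = 171/1250
Sum = 349/2500

P(defect) = 349/2500 ≈ 13.96%


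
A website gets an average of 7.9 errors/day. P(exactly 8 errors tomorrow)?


Poisson(λ=7.9): P(X=8) = e^(-λ)×λ^k/k!
= e^(-7.9) × 7.9^8 / 8!
≈ 0.0003707435405 × 15171088.0991 / 40320 ≈ 0.139499

P(X=8) ≈ 0.139499 ≈ 13.95%


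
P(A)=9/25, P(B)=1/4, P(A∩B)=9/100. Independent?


P(A)×P(B) = 9/100
P(A∩B) = 9/100
Equal ✓ → Independent

Yes, independent


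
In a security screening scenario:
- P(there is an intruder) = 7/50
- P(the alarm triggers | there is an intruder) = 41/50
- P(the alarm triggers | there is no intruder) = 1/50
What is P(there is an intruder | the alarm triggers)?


Using Bayes' theorem:
P(A|B) = P(B|A)·P(A) / P(B)

P(the alarm triggers) = 41/50 × 7/50 + 1/50 × 43/50
= 287/2500 + 43/2500 = 33/250

P(there is an intruder|the alarm triggers) = (287/2500) / (33/250) = 287/330

P(there is an intruder|the alarm triggers) = 287/330 ≈ 86.97%


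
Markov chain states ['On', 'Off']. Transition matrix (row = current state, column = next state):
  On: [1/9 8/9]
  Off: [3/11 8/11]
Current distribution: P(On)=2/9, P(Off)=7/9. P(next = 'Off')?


P(next=Off) = Σᵢ P(now=i)×P(i→Off)
= 2/9×8/9 + 7/9×8/11
= 16/81 + 56/99 = 680/891

P = 680/891 ≈ 0.7632


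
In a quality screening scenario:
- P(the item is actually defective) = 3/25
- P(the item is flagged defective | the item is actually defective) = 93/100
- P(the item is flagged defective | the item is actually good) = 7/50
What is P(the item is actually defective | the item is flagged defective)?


Using Bayes' theorem:
P(A|B) = P(B|A)·P(A) / P(B)

P(the item is flagged defective) = 93/100 × 3/25 + 7/50 × 22/25
= 279/2500 + 77/625 = 587/2500

P(the item is actually defective|the item is flagged defective) = (279/2500) / (587/2500) = 279/587

P(the item is actually defective|the item is flagged defective) = 279/587 ≈ 47.53%


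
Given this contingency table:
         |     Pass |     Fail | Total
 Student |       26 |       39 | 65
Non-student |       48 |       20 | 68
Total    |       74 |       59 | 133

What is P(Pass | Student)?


P(Pass | Student) = 26/(26+39) = 26/65 = 2/5

P(Pass|Student) = 2/5 ≈ 40.00%


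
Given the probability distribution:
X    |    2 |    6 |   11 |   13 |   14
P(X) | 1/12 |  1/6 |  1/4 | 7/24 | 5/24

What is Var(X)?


E[X] = 85/8
E[X²] = 3041/24
Var(X) = E[X²] - (E[X])² = 3041/24 - 7225/64 = 2653/192

Var(X) = 2653/192 ≈ 13.8177


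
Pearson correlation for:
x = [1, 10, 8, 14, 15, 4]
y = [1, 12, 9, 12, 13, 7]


n=6, Σx=52, Σy=54, Σxy=584, Σx²=602, Σy²=588
r = (6×584 - 52×54)/√((6×602 - 52²)(6×588 - 54²))
= 696/√(908×612) = 696/√555696 ≈ 696/745.4502 ≈ 0.9337

r ≈ 0.9337


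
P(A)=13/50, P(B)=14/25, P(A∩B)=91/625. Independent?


P(A)×P(B) = 91/625
P(A∩B) = 91/625
Equal ✓ → Independent

Yes, independent


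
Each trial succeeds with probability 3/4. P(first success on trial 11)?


Geometric: P(X=11) = (1-p)^(k-1)×p = (1/4)^10×3/4 = 3/4194304

P(X=11) = 3/4194304 ≈ 0.00%


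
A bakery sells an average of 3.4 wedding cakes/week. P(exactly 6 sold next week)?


Poisson(λ=3.4): P(X=6) = e^(-λ)×λ^k/k!
= e^(-3.4) × 3.4^6 / 6!
≈ 0.03337326996 × 1544.804416 / 720 ≈ 0.071604

P(X=6) ≈ 0.071604 ≈ 7.16%


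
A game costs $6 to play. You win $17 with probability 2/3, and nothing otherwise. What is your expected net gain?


E[gain] = (17-6)×2/3 + (-6)×1/3
= 22/3 - 2 = 16/3

Expected net gain = $16/3 ≈ $5.33


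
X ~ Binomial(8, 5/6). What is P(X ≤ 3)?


P(X ≤ 3) = Σ P(X=i) for i=0..3
P(X=0) = 1/1679616
P(X=1) = 5/209952
P(X=2) = 175/419904
P(X=3) = 875/209952
Sum = 7741/1679616

P(X ≤ 3) = 7741/1679616 ≈ 0.46%


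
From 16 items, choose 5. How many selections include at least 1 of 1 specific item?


Complement: C(16,5) - C(15,5) = 4368 - 3003 = 1365

1365


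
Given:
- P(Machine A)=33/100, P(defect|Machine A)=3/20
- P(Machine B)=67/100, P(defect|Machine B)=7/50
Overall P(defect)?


P(B) = Σ P(B|Aᵢ)×P(Aᵢ)
  3/20×33/100 = 99/2000
  7/50×67/100 = 469/5000
Sum = 1433/10000

P(defect) = 1433/10000 ≈ 14.33%


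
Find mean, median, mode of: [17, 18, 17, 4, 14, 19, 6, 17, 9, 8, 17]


Sorted: [4, 6, 8, 9, 14, 17, 17, 17, 17, 18, 19]
Mean = 146/11
Median = 17
Freq: {17: 4, 18: 1, 4: 1, 14: 1, 19: 1, 6: 1, 9: 1, 8: 1}
Mode: [17]

Mean=146/11, Median=17, Mode=17


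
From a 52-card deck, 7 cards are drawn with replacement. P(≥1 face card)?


P(not a face card) = 40/52 = 10/13
P(none in 7 draws) = (10/13)^7 = 10000000/62748517
P(≥1 face card) = 1 - 10000000/62748517 = 52748517/62748517

P = 52748517/62748517 ≈ 84.06%


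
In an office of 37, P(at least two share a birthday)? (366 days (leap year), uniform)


P(all different) = Π(366-i)/366 for i=0..36
= 0.152077
P(match) = 1 - 0.152077 = 0.847923

P ≈ 0.8479 ≈ 84.79%


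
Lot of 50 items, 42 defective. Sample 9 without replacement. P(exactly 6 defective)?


Hypergeometric: C(42,6)×C(8,3)/C(50,9)
= 5245786×56/2505433700 = 1498796/12782825

P(X=6) = 1498796/12782825 ≈ 11.73%


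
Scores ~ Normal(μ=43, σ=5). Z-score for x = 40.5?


z = (x - μ)/σ = (40.5 - 43)/5 = -0.5

z = -0.5


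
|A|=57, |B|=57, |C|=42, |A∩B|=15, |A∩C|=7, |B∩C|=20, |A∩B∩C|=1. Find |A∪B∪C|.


|A∪B∪C| = 57+57+42-15-7-20+1 = 115

|A∪B∪C| = 115


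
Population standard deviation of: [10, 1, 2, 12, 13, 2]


Mean = 40/6 = 20/3
  (10-20/3)²=100/9
  (1-20/3)²=289/9
  (2-20/3)²=196/9
  (12-20/3)²=256/9
  (13-20/3)²=361/9
  (2-20/3)²=196/9
Σ(x-μ)² = 466/3
σ² = (466/3)/6 = 233/9

σ = √(233/9) ≈ 5.0881


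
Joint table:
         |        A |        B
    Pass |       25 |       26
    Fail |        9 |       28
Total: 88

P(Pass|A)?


P(Pass|A) = 25/(25+9) = 25/34

P = 25/34 ≈ 73.53%


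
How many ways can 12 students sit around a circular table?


Circular arrangements of 12 distinct objects: fix one position to break rotational symmetry.
(n-1)! = 11! = 39916800

39916800


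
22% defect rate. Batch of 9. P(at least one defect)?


P(all good) = (39/50)^9 = 208728361158759/1953125000000000
P(≥1 defect) = 1744396638841241/1953125000000000

P = 1744396638841241/1953125000000000 ≈ 89.31%


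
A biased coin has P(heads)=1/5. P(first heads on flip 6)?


Geometric: P(X=6) = (1-p)^(k-1)×p = (4/5)^5×1/5 = 1024/15625

P(X=6) = 1024/15625 ≈ 6.55%


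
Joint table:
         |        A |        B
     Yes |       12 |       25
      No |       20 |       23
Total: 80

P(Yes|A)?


P(Yes|A) = 12/(12+20) = 12/32 = 3/8

P = 3/8 ≈ 37.50%


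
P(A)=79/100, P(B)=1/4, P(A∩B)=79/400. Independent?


P(A)×P(B) = 79/400
P(A∩B) = 79/400
Equal ✓ → Independent

Yes, independent


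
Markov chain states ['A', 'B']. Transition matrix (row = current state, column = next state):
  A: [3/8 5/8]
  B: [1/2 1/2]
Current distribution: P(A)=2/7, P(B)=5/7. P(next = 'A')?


P(next=A) = Σᵢ P(now=i)×P(i→A)
= 2/7×3/8 + 5/7×1/2
= 3/28 + 5/14 = 13/28

P = 13/28 ≈ 0.4643


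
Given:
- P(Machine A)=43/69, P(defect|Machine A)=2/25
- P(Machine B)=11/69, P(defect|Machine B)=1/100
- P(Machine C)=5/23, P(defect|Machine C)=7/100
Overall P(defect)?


P(B) = Σ P(B|Aᵢ)×P(Aᵢ)
  2/25×43/69 = 86/1725
  1/100×11/69 = 11/6900
  7/100×5/23 = 7/460
Sum = 1/15

P(defect) = 1/15 ≈ 6.67%


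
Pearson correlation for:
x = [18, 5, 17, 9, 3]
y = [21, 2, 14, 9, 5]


n=5, Σx=52, Σy=51, Σxy=722, Σx²=728, Σy²=747
r = (5×722 - 52×51)/√((5×728 - 52²)(5×747 - 51²))
= 958/√(936×1134) = 958/√1061424 ≈ 958/1030.2543 ≈ 0.9299

r ≈ 0.9299


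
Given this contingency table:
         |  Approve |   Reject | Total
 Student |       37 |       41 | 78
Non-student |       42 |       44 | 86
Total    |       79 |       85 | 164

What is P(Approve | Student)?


P(Approve | Student) = 37/(37+41) = 37/78

P(Approve|Student) = 37/78 ≈ 47.44%


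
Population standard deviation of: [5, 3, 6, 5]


Mean = 19/4
  (5-19/4)²=1/16
  (3-19/4)²=49/16
  (6-19/4)²=25/16
  (5-19/4)²=1/16
Σ(x-μ)² = 19/4
σ² = (19/4)/4 = 19/16

σ = √(19/16) ≈ 1.0897


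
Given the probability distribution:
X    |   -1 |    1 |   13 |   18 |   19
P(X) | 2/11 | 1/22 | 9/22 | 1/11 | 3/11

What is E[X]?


E[X] = Σ x·P(X=x)
= (-1)×(2/11) + (1)×(1/22) + (13)×(9/22) + (18)×(1/11) + (19)×(3/11)
= 12

E[X] = 12


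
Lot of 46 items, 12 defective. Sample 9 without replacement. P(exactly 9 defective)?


Hypergeometric: C(12,9)×C(34,0)/C(46,9)
= 220×1/1101716330 = 2/10015603

P(X=9) = 2/10015603 ≈ 0.00%


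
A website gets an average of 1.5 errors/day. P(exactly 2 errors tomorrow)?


Poisson(λ=1.5): P(X=2) = e^(-λ)×λ^k/k!
= e^(-1.5) × 1.5^2 / 2!
≈ 0.2231301601 × 2.25 / 2 ≈ 0.251021

P(X=2) ≈ 0.251021 ≈ 25.10%


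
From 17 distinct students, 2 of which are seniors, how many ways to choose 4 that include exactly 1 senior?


Choose 1 of the 2 seniors and 3 of the other 15 students:
C(2,1)×C(15,3) = 2×455 = 910

910


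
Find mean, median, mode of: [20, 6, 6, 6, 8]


Sorted: [6, 6, 6, 8, 20]
Mean = 46/5
Median = 6
Freq: {20: 1, 6: 3, 8: 1}
Mode: [6]

Mean=46/5, Median=6, Mode=6


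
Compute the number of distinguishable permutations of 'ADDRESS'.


Letters: 7, freq: {'A': 1, 'D': 2, 'R': 1, 'E': 1, 'S': 2}
7!/(1!×2!×1!×1!×2!) = 5040/4 = 1260

1260


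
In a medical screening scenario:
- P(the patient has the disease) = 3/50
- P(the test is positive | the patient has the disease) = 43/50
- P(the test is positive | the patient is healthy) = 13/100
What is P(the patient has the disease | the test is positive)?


Using Bayes' theorem:
P(A|B) = P(B|A)·P(A) / P(B)

P(the test is positive) = 43/50 × 3/50 + 13/100 × 47/50
= 129/2500 + 611/5000 = 869/5000

P(the patient has the disease|the test is positive) = (129/2500) / (869/5000) = 258/869

P(the patient has the disease|the test is positive) = 258/869 ≈ 29.69%


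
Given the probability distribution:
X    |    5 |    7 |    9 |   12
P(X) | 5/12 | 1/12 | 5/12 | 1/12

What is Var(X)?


E[X] = 89/12
E[X²] = 241/4
Var(X) = E[X²] - (E[X])² = 241/4 - 7921/144 = 755/144

Var(X) = 755/144 ≈ 5.2431


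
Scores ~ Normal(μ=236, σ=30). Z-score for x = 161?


z = (x - μ)/σ = (161 - 236)/30 = -2.5

z = -2.5


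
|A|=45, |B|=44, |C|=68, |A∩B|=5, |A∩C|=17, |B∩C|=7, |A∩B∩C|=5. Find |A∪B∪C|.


|A∪B∪C| = 45+44+68-5-17-7+5 = 133

|A∪B∪C| = 133


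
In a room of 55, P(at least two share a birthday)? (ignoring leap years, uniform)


P(all different) = Π(365-i)/365 for i=0..54
= 0.013738
P(match) = 1 - 0.013738 = 0.986262

P ≈ 0.9863 ≈ 98.63%


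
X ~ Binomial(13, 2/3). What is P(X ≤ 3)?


P(X ≤ 3) = Σ P(X=i) for i=0..3
P(X=0) = 1/1594323
P(X=1) = 26/1594323
P(X=2) = 104/531441
P(X=3) = 2288/1594323
Sum = 2627/1594323

P(X ≤ 3) = 2627/1594323 ≈ 0.16%


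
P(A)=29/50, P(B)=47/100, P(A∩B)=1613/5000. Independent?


P(A)×P(B) = 1363/5000
P(A∩B) = 1613/5000
Not equal → NOT independent

No, not independent


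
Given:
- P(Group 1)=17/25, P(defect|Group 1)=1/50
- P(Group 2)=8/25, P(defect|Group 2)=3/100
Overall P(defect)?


P(B) = Σ P(B|Aᵢ)×P(Aᵢ)
  1/50×17/25 = 17/1250
  3/100×8/25 = 6/625
Sum = 29/1250

P(defect) = 29/1250 ≈ 2.32%


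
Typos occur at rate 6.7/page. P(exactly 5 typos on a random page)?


Poisson(λ=6.7): P(X=5) = e^(-λ)×λ^k/k!
= e^(-6.7) × 6.7^5 / 5!
≈ 0.001230911903 × 13501.25107 / 120 ≈ 0.138490

P(X=5) ≈ 0.138490 ≈ 13.85%


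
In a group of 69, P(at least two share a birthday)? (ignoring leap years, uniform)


P(all different) = Π(365-i)/365 for i=0..68
= 0.001036
P(match) = 1 - 0.001036 = 0.998964

P ≈ 0.9990 ≈ 99.90%


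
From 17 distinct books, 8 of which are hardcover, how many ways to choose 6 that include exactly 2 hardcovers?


Choose 2 of the 8 hardcovers and 4 of the other 9 books:
C(8,2)×C(9,4) = 28×126 = 3528

3528


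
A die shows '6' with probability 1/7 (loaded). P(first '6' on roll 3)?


Geometric: P(X=3) = (1-p)^(k-1)×p = (6/7)^2×1/7 = 36/343

P(X=3) = 36/343 ≈ 10.50%


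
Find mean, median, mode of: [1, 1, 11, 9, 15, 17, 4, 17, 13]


Sorted: [1, 1, 4, 9, 11, 13, 15, 17, 17]
Mean = 88/9
Median = 11
Freq: {1: 2, 11: 1, 9: 1, 15: 1, 17: 2, 4: 1, 13: 1}
Mode: [1, 17]

Mean=88/9, Median=11, Mode=[1, 17]


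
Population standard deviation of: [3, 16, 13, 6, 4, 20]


Mean = 62/6 = 31/3
  (3-31/3)²=484/9
  (16-31/3)²=289/9
  (13-31/3)²=64/9
  (6-31/3)²=169/9
  (4-31/3)²=361/9
  (20-31/3)²=841/9
Σ(x-μ)² = 736/3
σ² = (736/3)/6 = 368/9

σ = √(368/9) ≈ 6.3944


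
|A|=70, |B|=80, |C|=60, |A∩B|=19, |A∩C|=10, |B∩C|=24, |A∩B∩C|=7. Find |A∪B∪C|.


|A∪B∪C| = 70+80+60-19-10-24+7 = 164

|A∪B∪C| = 164


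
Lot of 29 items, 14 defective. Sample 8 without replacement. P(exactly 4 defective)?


Hypergeometric: C(14,4)×C(15,4)/C(29,8)
= 1001×1365/4292145 = 637/2001

P(X=4) = 637/2001 ≈ 31.83%


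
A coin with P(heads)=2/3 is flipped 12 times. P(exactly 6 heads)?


Binomial: P(X=6) = C(12,6)×p^6×(1-p)^6
= 924 × 64/729 × 1/729 = 19712/177147

P(X=6) = 19712/177147 ≈ 11.13%


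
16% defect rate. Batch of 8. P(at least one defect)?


P(all good) = (21/25)^8 = 37822859361/152587890625
P(≥1 defect) = 114765031264/152587890625

P = 114765031264/152587890625 ≈ 75.21%


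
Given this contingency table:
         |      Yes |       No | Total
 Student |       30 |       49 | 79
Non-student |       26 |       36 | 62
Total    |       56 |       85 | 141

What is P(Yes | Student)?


P(Yes | Student) = 30/(30+49) = 30/79

P(Yes|Student) = 30/79 ≈ 37.97%


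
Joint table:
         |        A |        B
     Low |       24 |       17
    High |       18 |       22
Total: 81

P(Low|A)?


P(Low|A) = 24/(24+18) = 24/42 = 4/7

P = 4/7 ≈ 57.14%


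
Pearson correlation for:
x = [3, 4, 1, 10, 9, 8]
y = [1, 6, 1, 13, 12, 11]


n=6, Σx=35, Σy=44, Σxy=354, Σx²=271, Σy²=472
r = (6×354 - 35×44)/√((6×271 - 35²)(6×472 - 44²))
= 584/√(401×896) = 584/√359296 ≈ 584/599.4130 ≈ 0.9743

r ≈ 0.9743


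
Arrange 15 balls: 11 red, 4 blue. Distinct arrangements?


15!/(11!×4!) = 1365

1365


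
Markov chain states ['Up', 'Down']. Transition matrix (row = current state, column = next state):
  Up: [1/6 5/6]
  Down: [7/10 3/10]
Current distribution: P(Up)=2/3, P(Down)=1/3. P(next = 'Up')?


P(next=Up) = Σᵢ P(now=i)×P(i→Up)
= 2/3×1/6 + 1/3×7/10
= 1/9 + 7/30 = 31/90

P = 31/90 ≈ 0.3444


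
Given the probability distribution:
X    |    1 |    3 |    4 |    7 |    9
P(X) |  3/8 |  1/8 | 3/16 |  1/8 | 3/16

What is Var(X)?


E[X] = 65/16
E[X²] = 413/16
Var(X) = E[X²] - (E[X])² = 413/16 - 4225/256 = 2383/256

Var(X) = 2383/256 ≈ 9.3086


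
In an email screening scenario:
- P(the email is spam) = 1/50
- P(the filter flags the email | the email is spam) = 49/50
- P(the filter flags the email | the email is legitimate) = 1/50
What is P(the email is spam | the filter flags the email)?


Using Bayes' theorem:
P(A|B) = P(B|A)·P(A) / P(B)

P(the filter flags the email) = 49/50 × 1/50 + 1/50 × 49/50
= 49/2500 + 49/2500 = 49/1250

P(the email is spam|the filter flags the email) = (49/2500) / (49/1250) = 1/2

P(the email is spam|the filter flags the email) = 1/2 ≈ 50.00%


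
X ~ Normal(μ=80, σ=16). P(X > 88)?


z = (88-80)/16 = 0.5
P(X > 88) = 1 - P(Z ≤ 0.5) = 1 - 0.6915 = 0.3085

P(X > 88) ≈ 0.3085


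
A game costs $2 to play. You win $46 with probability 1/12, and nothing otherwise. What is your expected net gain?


E[gain] = (46-2)×1/12 + (-2)×11/12
= 11/3 - 11/6 = 11/6

Expected net gain = $11/6 ≈ $1.83


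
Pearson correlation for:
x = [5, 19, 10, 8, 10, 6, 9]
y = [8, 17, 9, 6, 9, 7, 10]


n=7, Σx=67, Σy=66, Σxy=723, Σx²=767, Σy²=700
r = (7×723 - 67×66)/√((7×767 - 67²)(7×700 - 66²))
= 639/√(880×544) = 639/√478720 ≈ 639/691.8959 ≈ 0.9235

r ≈ 0.9235


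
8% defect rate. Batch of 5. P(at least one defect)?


P(all good) = (23/25)^5 = 6436343/9765625
P(≥1 defect) = 3329282/9765625

P = 3329282/9765625 ≈ 34.09%


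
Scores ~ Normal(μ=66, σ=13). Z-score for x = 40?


z = (x - μ)/σ = (40 - 66)/13 = -2.0

z = -2.0


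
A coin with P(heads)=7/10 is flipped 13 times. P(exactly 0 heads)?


Binomial: P(X=0) = C(13,0)×p^0×(1-p)^13
= 1 × 1 × 1594323/10000000000000 = 1594323/10000000000000

P(X=0) = 1594323/10000000000000 ≈ 0.00%


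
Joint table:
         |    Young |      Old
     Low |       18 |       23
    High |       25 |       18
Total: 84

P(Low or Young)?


P(Low∨Young) = P(Low) + P(Young) - P(Low∧Young)
= (41 + 43 - 18)/84 = 66/84 = 11/14

P = 11/14 ≈ 78.57%


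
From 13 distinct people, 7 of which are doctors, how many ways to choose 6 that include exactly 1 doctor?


Choose 1 of the 7 doctors and 5 of the other 6 people:
C(7,1)×C(6,5) = 7×6 = 42

42


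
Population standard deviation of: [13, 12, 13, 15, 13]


Mean = 66/5
  (13-66/5)²=1/25
  (12-66/5)²=36/25
  (13-66/5)²=1/25
  (15-66/5)²=81/25
  (13-66/5)²=1/25
Σ(x-μ)² = 24/5
σ² = (24/5)/5 = 24/25

σ = √(24/25) ≈ 0.9798


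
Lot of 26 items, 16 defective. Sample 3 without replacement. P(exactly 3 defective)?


Hypergeometric: C(16,3)×C(10,0)/C(26,3)
= 560×1/2600 = 14/65

P(X=3) = 14/65 ≈ 21.54%


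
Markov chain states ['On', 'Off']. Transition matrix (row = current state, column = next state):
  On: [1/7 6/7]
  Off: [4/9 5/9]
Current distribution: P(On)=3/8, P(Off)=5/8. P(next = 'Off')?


P(next=Off) = Σᵢ P(now=i)×P(i→Off)
= 3/8×6/7 + 5/8×5/9
= 9/28 + 25/72 = 337/504

P = 337/504 ≈ 0.6687


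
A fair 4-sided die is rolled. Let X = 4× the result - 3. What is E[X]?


E[die] = (1+4)/2 = 5/2
E[X] = 4×5/2 - 3 = 7

E[X] = 7


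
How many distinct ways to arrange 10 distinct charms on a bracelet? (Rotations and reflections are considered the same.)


Free circular arrangements: rotations and reflections both identified.
(n-1)!/2 = 9!/2 = 362880/2 = 181440

181440


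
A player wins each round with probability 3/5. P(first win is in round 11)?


Geometric: P(X=11) = (1-p)^(k-1)×p = (2/5)^10×3/5 = 3072/48828125

P(X=11) = 3072/48828125 ≈ 0.01%


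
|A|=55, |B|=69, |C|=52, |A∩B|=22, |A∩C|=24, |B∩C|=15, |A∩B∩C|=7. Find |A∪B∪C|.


|A∪B∪C| = 55+69+52-22-24-15+7 = 122

|A∪B∪C| = 122


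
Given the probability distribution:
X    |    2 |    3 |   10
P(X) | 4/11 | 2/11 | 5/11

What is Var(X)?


E[X] = 64/11
E[X²] = 534/11
Var(X) = E[X²] - (E[X])² = 534/11 - 4096/121 = 1778/121

Var(X) = 1778/121 ≈ 14.6942


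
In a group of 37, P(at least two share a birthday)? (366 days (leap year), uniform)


P(all different) = Π(366-i)/366 for i=0..36
= 0.152077
P(match) = 1 - 0.152077 = 0.847923

P ≈ 0.8479 ≈ 84.79%


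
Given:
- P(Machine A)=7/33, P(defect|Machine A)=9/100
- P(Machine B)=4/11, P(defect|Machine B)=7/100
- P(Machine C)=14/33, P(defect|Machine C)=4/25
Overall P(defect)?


P(B) = Σ P(B|Aᵢ)×P(Aᵢ)
  9/100×7/33 = 21/1100
  7/100×4/11 = 7/275
  4/25×14/33 = 56/825
Sum = 371/3300

P(defect) = 371/3300 ≈ 11.24%


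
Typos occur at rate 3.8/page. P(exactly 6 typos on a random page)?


Poisson(λ=3.8): P(X=6) = e^(-λ)×λ^k/k!
= e^(-3.8) × 3.8^6 / 6!
≈ 0.02237077186 × 3010.936384 / 720 ≈ 0.093551

P(X=6) ≈ 0.093551 ≈ 9.36%


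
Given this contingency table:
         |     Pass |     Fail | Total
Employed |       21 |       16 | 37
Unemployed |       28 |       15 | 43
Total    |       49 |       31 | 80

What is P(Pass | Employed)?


P(Pass | Employed) = 21/(21+16) = 21/37

P(Pass|Employed) = 21/37 ≈ 56.76%


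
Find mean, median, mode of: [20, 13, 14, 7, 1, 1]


Sorted: [1, 1, 7, 13, 14, 20]
Mean = 56/6 = 28/3
Median = 10
Freq: {20: 1, 13: 1, 14: 1, 7: 1, 1: 2}
Mode: [1]

Mean=28/3, Median=10, Mode=1


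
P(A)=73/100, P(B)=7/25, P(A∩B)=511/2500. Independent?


P(A)×P(B) = 511/2500
P(A∩B) = 511/2500
Equal ✓ → Independent

Yes, independent


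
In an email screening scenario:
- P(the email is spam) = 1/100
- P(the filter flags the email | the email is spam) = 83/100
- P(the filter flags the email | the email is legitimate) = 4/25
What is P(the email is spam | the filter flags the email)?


Using Bayes' theorem:
P(A|B) = P(B|A)·P(A) / P(B)

P(the filter flags the email) = 83/100 × 1/100 + 4/25 × 99/100
= 83/10000 + 99/625 = 1667/10000

P(the email is spam|the filter flags the email) = (83/10000) / (1667/10000) = 83/1667

P(the email is spam|the filter flags the email) = 83/1667 ≈ 4.98%


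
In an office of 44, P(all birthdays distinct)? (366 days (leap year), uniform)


P(all different) = Π(366-i)/366 for i=0..43
= (366/366)×(365/366)×...×(323/366)
= 0.067633

P ≈ 0.0676 ≈ 6.76%


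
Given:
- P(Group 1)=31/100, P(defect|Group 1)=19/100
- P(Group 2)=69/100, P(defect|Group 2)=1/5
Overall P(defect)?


P(B) = Σ P(B|Aᵢ)×P(Aᵢ)
  19/100×31/100 = 589/10000
  1/5×69/100 = 69/500
Sum = 1969/10000

P(defect) = 1969/10000 ≈ 19.69%


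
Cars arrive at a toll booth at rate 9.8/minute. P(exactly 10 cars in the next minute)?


Poisson(λ=9.8): P(X=10) = e^(-λ)×λ^k/k!
= e^(-9.8) × 9.8^10 / 10!
≈ 5.545159943e-05 × 8170728068.88 / 3628800 ≈ 0.124857

P(X=10) ≈ 0.124857 ≈ 12.49%


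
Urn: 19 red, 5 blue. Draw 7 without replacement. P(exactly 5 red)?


Hypergeometric: C(19,5)×C(5,2)/C(24,7)
= 11628×10/346104 = 85/253

P(X=5) = 85/253 ≈ 33.60%


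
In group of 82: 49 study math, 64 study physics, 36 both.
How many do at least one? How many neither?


|A∪B| = 49+64-36 = 77
Neither = 82-77 = 5

At least one: 77; Neither: 5


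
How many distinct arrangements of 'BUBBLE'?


Letters: 6, freq: {'B': 3, 'U': 1, 'L': 1, 'E': 1}
6!/(3!×1!×1!×1!) = 720/6 = 120

120


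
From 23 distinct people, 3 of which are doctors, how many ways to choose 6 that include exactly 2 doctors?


Choose 2 of the 3 doctors and 4 of the other 20 people:
C(3,2)×C(20,4) = 3×4845 = 14535

14535


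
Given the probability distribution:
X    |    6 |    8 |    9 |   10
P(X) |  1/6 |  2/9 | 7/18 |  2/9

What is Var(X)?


E[X] = 17/2
E[X²] = 1331/18
Var(X) = E[X²] - (E[X])² = 1331/18 - 289/4 = 61/36

Var(X) = 61/36 ≈ 1.6944


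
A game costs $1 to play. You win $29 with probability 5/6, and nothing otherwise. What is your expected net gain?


E[gain] = (29-1)×5/6 + (-1)×1/6
= 70/3 - 1/6 = 139/6

Expected net gain = $139/6 ≈ $23.17


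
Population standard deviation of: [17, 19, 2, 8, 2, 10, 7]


Mean = 65/7
  (17-65/7)²=2916/49
  (19-65/7)²=4624/49
  (2-65/7)²=2601/49
  (8-65/7)²=81/49
  (2-65/7)²=2601/49
  (10-65/7)²=25/49
  (7-65/7)²=256/49
Σ(x-μ)² = 1872/7
σ² = (1872/7)/7 = 1872/49

σ = √(1872/49) ≈ 6.1809


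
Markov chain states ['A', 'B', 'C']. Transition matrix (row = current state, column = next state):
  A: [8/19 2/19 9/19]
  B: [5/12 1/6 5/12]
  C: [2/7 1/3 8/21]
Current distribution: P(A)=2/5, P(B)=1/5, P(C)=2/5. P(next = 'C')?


P(next=C) = Σᵢ P(now=i)×P(i→C)
= 2/5×9/19 + 1/5×5/12 + 2/5×8/21
= 18/95 + 1/12 + 16/105 = 1131/2660

P = 1131/2660 ≈ 0.4252


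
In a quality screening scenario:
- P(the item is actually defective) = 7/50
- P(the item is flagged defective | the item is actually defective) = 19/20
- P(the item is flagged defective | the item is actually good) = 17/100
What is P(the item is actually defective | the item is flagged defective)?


Using Bayes' theorem:
P(A|B) = P(B|A)·P(A) / P(B)

P(the item is flagged defective) = 19/20 × 7/50 + 17/100 × 43/50
= 133/1000 + 731/5000 = 349/1250

P(the item is actually defective|the item is flagged defective) = (133/1000) / (349/1250) = 665/1396

P(the item is actually defective|the item is flagged defective) = 665/1396 ≈ 47.64%
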